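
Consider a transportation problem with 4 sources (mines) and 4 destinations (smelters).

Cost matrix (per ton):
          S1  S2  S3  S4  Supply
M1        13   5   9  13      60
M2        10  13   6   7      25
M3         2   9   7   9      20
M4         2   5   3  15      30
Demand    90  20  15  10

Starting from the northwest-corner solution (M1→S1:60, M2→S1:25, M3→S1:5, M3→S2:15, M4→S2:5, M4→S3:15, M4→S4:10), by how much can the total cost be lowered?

Current plan cost = 60·13 + 25·10 + 5·2 + 15·9 + 5·5 + 15·3 + 10·15 = 1395.
Optimal plan:
  M1→S1: 40 × 13 = 520
  M1→S2: 20 × 5 = 100
  M2→S3: 15 × 6 = 90
  M2→S4: 10 × 7 = 70
  M3→S1: 20 × 2 = 40
  M4→S1: 30 × 2 = 60
Optimal cost = 880.
Saving = 1395 − 880 = 515.

515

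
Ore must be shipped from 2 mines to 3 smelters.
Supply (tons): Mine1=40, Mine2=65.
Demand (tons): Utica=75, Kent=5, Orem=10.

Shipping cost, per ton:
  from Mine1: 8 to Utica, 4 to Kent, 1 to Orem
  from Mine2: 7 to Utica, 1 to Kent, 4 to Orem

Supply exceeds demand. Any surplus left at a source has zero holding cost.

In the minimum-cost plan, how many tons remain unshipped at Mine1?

Minimum-cost shipments:
  Mine1->Utica: 15 tons
  Mine1->Orem: 10 tons
  Mine2->Utica: 60 tons
  Mine2->Kent: 5 tons
Total cost = 555.
Mine1 ships 25 of its 40, leaving 15.

15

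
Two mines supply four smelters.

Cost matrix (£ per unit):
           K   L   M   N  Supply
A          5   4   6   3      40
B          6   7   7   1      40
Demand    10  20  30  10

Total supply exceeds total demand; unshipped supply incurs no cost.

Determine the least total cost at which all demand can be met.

340

Optimal allocation:
  A to K: 10 × £5 = £50
  A to L: 20 × £4 = £80
  A to M: 10 × £6 = £60
  B to M: 20 × £7 = £140
  B to N: 10 × £1 = £10
Total = 50 + 80 + 60 + 140 + 10 = £340.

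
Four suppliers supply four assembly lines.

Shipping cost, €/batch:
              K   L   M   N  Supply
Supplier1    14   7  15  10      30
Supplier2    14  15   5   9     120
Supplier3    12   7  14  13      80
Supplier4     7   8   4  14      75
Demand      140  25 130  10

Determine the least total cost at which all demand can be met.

2270

An optimal shipping plan:
  Supplier1–L: 20 × €7 = €140
  Supplier1–N: 10 × €10 = €100
  Supplier2–M: 120 × €5 = €600
  Supplier3–K: 75 × €12 = €900
  Supplier3–L: 5 × €7 = €35
  Supplier4–K: 65 × €7 = €455
  Supplier4–M: 10 × €4 = €40
Total = 140 + 100 + 600 + 900 + 35 + 455 + 40 = €2270.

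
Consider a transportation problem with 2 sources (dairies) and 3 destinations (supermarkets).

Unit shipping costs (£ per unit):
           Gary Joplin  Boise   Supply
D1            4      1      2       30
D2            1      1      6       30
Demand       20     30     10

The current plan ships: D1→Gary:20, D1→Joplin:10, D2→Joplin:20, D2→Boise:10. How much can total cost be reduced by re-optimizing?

Current plan cost = 20·4 + 10·1 + 20·1 + 10·6 = £170.
Optimal plan:
  D1->Joplin: 20 × £1 = £20
  D1->Boise: 10 × £2 = £20
  D2->Gary: 20 × £1 = £20
  D2->Joplin: 10 × £1 = £10
Optimal cost = £70.
Saving = 170 − 70 = £100.

100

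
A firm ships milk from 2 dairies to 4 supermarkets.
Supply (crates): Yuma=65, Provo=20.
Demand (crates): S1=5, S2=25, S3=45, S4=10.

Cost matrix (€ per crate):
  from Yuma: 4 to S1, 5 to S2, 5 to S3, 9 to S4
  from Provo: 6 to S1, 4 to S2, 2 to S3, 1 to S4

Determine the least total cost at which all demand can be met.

350

One minimum-cost allocation:
  Yuma to S1: 5 × €4 = €20
  Yuma to S2: 25 × €5 = €125
  Yuma to S3: 35 × €5 = €175
  Provo to S3: 10 × €2 = €20
  Provo to S4: 10 × €1 = €10
Total = 20 + 125 + 175 + 20 + 10 = €350.
(Supply check: Yuma ships 65; Provo ships 20.)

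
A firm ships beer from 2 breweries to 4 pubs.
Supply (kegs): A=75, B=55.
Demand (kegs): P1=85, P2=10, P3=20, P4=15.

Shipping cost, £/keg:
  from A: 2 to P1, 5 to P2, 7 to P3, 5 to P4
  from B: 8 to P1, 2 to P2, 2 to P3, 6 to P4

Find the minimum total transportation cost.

380

One minimum-cost allocation:
  A->P1: 75 kegs
  B->P1: 10 kegs
  B->P2: 10 kegs
  B->P3: 20 kegs
  B->P4: 15 kegs
Total cost = £380.
(Supply check: A ships 75; B ships 55.)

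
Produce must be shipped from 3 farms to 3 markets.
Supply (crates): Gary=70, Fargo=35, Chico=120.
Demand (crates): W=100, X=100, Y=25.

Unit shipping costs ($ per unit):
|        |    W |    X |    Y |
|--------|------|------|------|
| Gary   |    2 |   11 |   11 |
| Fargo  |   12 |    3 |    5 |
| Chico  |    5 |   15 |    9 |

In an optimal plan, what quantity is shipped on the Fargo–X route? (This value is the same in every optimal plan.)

The minimum-cost plan:
  Gary–W: 5 × $2 = $10
  Gary–X: 65 × $11 = $715
  Fargo–X: 35 × $3 = $105
  Chico–W: 95 × $5 = $475
  Chico–Y: 25 × $9 = $225
Total cost = $1530.
So Fargo→X carries 35 crates.

35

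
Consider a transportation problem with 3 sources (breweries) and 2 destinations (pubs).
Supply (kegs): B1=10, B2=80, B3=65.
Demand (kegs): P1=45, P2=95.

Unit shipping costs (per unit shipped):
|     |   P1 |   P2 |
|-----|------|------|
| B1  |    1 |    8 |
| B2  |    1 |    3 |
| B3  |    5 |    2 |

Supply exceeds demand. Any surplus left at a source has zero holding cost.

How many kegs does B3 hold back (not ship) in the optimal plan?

An optimal plan:
  B2→P1: 45 × 1 = 45
  B2→P2: 30 × 3 = 90
  B3→P2: 65 × 2 = 130
Total cost = 265.
B3 ships 65 of its 65, leaving 0.

0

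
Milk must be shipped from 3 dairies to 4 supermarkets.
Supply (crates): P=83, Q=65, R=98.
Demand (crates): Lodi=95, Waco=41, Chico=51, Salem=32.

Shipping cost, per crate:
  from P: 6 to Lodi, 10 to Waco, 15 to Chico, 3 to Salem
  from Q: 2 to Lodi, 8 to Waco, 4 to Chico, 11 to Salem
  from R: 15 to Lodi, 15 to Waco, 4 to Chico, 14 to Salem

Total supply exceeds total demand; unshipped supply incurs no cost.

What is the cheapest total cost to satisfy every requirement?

An optimal shipping plan:
  P->Lodi: 30 crates
  P->Waco: 21 crates
  P->Salem: 32 crates
  Q->Lodi: 65 crates
  R->Waco: 20 crates
  R->Chico: 51 crates
Total cost = 1120.

1120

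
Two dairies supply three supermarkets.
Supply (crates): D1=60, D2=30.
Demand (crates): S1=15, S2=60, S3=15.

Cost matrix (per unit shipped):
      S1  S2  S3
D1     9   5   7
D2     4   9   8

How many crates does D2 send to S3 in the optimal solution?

The minimum-cost plan:
  D1->S2: 60 × 5 = 300
  D2->S1: 15 × 4 = 60
  D2->S3: 15 × 8 = 120
Total cost = 480.
So D2→S3 carries 15 crates.

15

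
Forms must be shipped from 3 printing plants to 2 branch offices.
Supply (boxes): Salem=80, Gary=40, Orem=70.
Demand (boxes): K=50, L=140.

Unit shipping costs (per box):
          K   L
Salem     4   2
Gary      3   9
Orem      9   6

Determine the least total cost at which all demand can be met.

One minimum-cost allocation:
  Salem to K: 10 × 4 = 40
  Salem to L: 70 × 2 = 140
  Gary to K: 40 × 3 = 120
  Orem to L: 70 × 6 = 420
Total = 40 + 140 + 120 + 420 = 720.
(Supply check: Salem ships 80; Gary ships 40; Orem ships 70.)

720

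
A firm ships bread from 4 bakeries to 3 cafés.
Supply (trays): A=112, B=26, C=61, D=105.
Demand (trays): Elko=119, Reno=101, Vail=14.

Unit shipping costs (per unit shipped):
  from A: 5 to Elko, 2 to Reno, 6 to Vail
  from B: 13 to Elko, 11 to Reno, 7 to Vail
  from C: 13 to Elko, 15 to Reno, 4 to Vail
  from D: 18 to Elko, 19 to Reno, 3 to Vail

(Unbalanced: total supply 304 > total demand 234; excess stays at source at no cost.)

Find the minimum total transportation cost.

1808

An optimal shipping plan:
  A->Elko: 11 trays
  A->Reno: 101 trays
  B->Elko: 26 trays
  C->Elko: 61 trays
  D->Elko: 21 trays
  D->Vail: 14 trays
Total cost = 1808.
(Supply check: A ships 112; B ships 26; C ships 61; D ships 35.)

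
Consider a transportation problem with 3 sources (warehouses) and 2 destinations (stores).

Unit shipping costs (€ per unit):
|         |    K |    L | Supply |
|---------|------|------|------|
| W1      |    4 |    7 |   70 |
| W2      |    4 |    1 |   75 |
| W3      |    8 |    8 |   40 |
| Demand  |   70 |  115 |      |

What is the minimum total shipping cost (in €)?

675

An optimal shipping plan:
  W1 to K: 70 units
  W2 to L: 75 units
  W3 to L: 40 units
Total cost = €675.
(Supply check: W1 ships 70; W2 ships 75; W3 ships 40.)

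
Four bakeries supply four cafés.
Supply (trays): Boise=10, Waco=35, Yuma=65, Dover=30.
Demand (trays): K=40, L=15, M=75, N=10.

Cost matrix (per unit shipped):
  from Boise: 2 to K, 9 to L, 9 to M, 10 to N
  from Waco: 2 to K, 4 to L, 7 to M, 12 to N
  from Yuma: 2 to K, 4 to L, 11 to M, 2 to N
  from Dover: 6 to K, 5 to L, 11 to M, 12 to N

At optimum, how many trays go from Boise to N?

0

The minimum-cost plan:
  Boise–M: 10 × 9 = 90
  Waco–M: 35 × 7 = 245
  Yuma–K: 40 × 2 = 80
  Yuma–L: 15 × 4 = 60
  Yuma–N: 10 × 2 = 20
  Dover–M: 30 × 11 = 330
Total cost = 825.
The route Boise→N is not used.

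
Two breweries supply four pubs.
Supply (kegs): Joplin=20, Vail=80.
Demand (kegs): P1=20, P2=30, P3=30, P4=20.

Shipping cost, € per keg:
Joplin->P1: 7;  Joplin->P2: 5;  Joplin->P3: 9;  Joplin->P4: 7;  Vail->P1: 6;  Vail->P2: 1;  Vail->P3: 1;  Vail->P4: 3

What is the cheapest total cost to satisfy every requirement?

A cheapest plan:
  Joplin->P1: 20 × €7 = €140
  Vail->P2: 30 × €1 = €30
  Vail->P3: 30 × €1 = €30
  Vail->P4: 20 × €3 = €60
Total = 140 + 30 + 30 + 60 = €260.
(Supply check: Joplin ships 20; Vail ships 80.)

260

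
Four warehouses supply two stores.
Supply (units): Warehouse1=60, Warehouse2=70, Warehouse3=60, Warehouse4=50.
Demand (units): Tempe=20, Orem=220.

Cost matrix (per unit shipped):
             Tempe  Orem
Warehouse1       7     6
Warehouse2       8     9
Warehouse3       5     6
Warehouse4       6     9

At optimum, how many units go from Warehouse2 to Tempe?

0

Solving gives:
  Warehouse1 to Orem: 60 units
  Warehouse2 to Orem: 70 units
  Warehouse3 to Orem: 60 units
  Warehouse4 to Tempe: 20 units
  Warehouse4 to Orem: 30 units
Total cost = 1740.
The route Warehouse2→Tempe is not used.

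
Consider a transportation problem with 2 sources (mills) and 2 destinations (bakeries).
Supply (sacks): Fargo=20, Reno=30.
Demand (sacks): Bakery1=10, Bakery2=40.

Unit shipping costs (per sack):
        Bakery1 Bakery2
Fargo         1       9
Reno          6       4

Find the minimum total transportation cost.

One minimum-cost allocation:
  Fargo to Bakery1: 10 × 1 = 10
  Fargo to Bakery2: 10 × 9 = 90
  Reno to Bakery2: 30 × 4 = 120
Total = 10 + 90 + 120 = 220.

220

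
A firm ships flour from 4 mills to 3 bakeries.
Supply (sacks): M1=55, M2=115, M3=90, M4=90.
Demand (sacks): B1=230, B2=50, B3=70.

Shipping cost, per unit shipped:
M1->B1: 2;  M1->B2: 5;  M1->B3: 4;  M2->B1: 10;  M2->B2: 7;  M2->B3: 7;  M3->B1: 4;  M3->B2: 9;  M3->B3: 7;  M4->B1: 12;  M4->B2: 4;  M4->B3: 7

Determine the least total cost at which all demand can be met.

2010

One minimum-cost allocation:
  M1→B1: 55 × 2 = 110
  M2→B1: 85 × 10 = 850
  M2→B3: 30 × 7 = 210
  M3→B1: 90 × 4 = 360
  M4→B2: 50 × 4 = 200
  M4→B3: 40 × 7 = 280
Total = 110 + 850 + 210 + 360 + 200 + 280 = 2010.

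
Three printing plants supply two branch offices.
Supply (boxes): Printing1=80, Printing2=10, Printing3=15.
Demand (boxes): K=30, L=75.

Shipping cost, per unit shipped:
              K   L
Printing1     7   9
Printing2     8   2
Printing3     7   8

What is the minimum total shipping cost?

A cheapest plan:
  Printing1→K: 30 × 7 = 210
  Printing1→L: 50 × 9 = 450
  Printing2→L: 10 × 2 = 20
  Printing3→L: 15 × 8 = 120
Total = 210 + 450 + 20 + 120 = 800.

800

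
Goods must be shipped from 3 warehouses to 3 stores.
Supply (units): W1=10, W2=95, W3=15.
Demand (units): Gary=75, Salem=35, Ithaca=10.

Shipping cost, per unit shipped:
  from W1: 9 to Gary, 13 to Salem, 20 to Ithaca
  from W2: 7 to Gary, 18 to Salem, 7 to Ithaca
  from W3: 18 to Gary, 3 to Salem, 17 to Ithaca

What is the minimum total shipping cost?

950

Optimal allocation:
  W1–Salem: 10 × 13 = 130
  W2–Gary: 75 × 7 = 525
  W2–Salem: 10 × 18 = 180
  W2–Ithaca: 10 × 7 = 70
  W3–Salem: 15 × 3 = 45
Total = 130 + 525 + 180 + 70 + 45 = 950.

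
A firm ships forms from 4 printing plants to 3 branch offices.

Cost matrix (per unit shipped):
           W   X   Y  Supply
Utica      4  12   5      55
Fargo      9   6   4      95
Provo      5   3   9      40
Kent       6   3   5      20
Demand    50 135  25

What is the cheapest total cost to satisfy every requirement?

One minimum-cost allocation:
  Utica–W: 50 × 4 = 200
  Utica–Y: 5 × 5 = 25
  Fargo–X: 75 × 6 = 450
  Fargo–Y: 20 × 4 = 80
  Provo–X: 40 × 3 = 120
  Kent–X: 20 × 3 = 60
Total = 200 + 25 + 450 + 80 + 120 + 60 = 935.

935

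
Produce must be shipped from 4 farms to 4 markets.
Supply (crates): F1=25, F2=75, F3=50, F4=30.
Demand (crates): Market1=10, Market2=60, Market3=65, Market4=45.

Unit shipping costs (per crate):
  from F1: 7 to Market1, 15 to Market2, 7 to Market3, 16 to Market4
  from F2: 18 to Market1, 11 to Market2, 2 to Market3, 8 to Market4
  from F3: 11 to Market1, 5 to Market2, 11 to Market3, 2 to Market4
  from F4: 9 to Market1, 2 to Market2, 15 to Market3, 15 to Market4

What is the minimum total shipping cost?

710

A cheapest plan:
  F1->Market1: 10 × 7 = 70
  F1->Market2: 15 × 15 = 225
  F2->Market3: 65 × 2 = 130
  F2->Market4: 10 × 8 = 80
  F3->Market2: 15 × 5 = 75
  F3->Market4: 35 × 2 = 70
  F4->Market2: 30 × 2 = 60
Total = 70 + 225 + 130 + 80 + 75 + 70 + 60 = 710.
(Supply check: F1 ships 25; F2 ships 75; F3 ships 50; F4 ships 30.)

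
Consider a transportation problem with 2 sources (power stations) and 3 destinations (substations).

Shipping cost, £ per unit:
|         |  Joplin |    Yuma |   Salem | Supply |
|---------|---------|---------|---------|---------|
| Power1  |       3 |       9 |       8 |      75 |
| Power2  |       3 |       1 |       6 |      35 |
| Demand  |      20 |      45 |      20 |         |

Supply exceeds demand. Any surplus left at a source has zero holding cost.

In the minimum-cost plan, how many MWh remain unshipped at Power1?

Minimum-cost shipments:
  Power1->Joplin: 20 × £3 = £60
  Power1->Yuma: 10 × £9 = £90
  Power1->Salem: 20 × £8 = £160
  Power2->Yuma: 35 × £1 = £35
Total cost = £345.
Power1 ships 50 of its 75, leaving 25.

25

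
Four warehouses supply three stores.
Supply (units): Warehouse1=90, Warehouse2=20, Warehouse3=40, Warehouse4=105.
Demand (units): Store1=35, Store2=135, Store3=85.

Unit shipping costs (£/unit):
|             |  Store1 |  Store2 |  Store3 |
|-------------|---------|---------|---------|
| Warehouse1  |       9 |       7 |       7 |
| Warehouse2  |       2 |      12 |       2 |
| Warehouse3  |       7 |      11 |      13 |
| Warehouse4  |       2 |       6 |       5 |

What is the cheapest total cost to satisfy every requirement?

1535

One minimum-cost allocation:
  Warehouse1–Store2: 90 units
  Warehouse2–Store3: 20 units
  Warehouse3–Store1: 35 units
  Warehouse3–Store2: 5 units
  Warehouse4–Store2: 40 units
  Warehouse4–Store3: 65 units
Total cost = £1535.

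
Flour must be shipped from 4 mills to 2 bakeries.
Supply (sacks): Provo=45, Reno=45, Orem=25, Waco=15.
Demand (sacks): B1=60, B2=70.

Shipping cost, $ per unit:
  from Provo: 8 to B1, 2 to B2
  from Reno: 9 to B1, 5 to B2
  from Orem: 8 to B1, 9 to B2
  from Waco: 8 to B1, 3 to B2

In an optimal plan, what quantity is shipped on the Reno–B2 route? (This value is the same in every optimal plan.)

10

Optimal shipments:
  Provo→B2: 45 × $2 = $90
  Reno→B1: 35 × $9 = $315
  Reno→B2: 10 × $5 = $50
  Orem→B1: 25 × $8 = $200
  Waco→B2: 15 × $3 = $45
Total cost = $700.
So Reno→B2 carries 10 sacks.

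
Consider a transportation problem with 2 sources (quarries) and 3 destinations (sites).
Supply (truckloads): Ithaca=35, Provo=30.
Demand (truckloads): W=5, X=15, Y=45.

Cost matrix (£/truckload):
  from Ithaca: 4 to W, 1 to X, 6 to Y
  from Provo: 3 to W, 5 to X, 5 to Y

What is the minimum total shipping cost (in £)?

275

One minimum-cost allocation:
  Ithaca to W: 5 truckloads
  Ithaca to X: 15 truckloads
  Ithaca to Y: 15 truckloads
  Provo to Y: 30 truckloads
Total cost = £275.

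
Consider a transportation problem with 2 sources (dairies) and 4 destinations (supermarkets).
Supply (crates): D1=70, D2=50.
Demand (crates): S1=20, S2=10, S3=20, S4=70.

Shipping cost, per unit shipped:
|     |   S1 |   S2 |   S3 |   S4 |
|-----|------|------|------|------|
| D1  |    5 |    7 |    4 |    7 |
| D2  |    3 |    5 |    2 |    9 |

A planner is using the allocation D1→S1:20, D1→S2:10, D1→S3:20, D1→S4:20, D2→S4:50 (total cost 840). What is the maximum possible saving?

Current plan cost = 20·5 + 10·7 + 20·4 + 20·7 + 50·9 = 840.
Optimal plan:
  D1 to S4: 70 crates
  D2 to S1: 20 crates
  D2 to S2: 10 crates
  D2 to S3: 20 crates
Optimal cost = 640.
Saving = 840 − 640 = 200.

200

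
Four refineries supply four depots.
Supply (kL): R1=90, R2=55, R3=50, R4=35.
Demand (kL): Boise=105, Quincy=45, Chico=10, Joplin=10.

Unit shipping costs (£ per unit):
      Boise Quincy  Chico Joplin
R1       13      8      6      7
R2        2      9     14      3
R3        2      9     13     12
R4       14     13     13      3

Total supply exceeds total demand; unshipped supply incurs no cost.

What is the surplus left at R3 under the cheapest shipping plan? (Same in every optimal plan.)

Minimum-cost shipments:
  R1–Quincy: 45 × £8 = £360
  R1–Chico: 10 × £6 = £60
  R2–Boise: 55 × £2 = £110
  R3–Boise: 50 × £2 = £100
  R4–Joplin: 10 × £3 = £30
Total cost = £660.
R3 ships 50 of its 50, leaving 0.

0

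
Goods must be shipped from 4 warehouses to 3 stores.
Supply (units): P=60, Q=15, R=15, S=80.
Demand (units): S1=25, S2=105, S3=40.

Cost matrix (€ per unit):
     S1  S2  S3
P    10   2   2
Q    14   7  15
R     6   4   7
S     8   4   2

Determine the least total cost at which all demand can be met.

Optimal allocation:
  P→S2: 60 × €2 = €120
  Q→S2: 15 × €7 = €105
  R→S1: 15 × €6 = €90
  S→S1: 10 × €8 = €80
  S→S2: 30 × €4 = €120
  S→S3: 40 × €2 = €80
Total = 120 + 105 + 90 + 80 + 120 + 80 = €595.
(Supply check: P ships 60; Q ships 15; R ships 15; S ships 80.)

595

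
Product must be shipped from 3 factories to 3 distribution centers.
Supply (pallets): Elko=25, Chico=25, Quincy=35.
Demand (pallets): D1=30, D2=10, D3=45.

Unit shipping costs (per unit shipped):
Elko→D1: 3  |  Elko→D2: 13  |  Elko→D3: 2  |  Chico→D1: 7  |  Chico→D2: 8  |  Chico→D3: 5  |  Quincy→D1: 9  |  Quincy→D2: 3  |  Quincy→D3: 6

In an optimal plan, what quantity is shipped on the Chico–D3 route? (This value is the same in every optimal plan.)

The minimum-cost plan:
  Elko→D1: 25 × 3 = 75
  Chico→D1: 5 × 7 = 35
  Chico→D3: 20 × 5 = 100
  Quincy→D2: 10 × 3 = 30
  Quincy→D3: 25 × 6 = 150
Total cost = 390.
So Chico→D3 carries 20 pallets.

20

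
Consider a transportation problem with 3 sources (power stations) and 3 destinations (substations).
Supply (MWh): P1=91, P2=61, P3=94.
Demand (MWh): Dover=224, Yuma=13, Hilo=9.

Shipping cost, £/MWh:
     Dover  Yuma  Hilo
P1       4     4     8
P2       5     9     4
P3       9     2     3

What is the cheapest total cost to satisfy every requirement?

One minimum-cost allocation:
  P1→Dover: 91 × £4 = £364
  P2→Dover: 61 × £5 = £305
  P3→Dover: 72 × £9 = £648
  P3→Yuma: 13 × £2 = £26
  P3→Hilo: 9 × £3 = £27
Total = 364 + 305 + 648 + 26 + 27 = £1370.
(Supply check: P1 ships 91; P2 ships 61; P3 ships 94.)

1370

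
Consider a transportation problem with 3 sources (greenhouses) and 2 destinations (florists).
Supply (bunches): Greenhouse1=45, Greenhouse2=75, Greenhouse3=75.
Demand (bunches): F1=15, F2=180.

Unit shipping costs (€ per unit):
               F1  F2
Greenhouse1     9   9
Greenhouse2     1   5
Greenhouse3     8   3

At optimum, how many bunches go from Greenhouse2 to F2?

60

The minimum-cost plan:
  Greenhouse1→F2: 45 × €9 = €405
  Greenhouse2→F1: 15 × €1 = €15
  Greenhouse2→F2: 60 × €5 = €300
  Greenhouse3→F2: 75 × €3 = €225
Total cost = €945.
So Greenhouse2→F2 carries 60 bunches.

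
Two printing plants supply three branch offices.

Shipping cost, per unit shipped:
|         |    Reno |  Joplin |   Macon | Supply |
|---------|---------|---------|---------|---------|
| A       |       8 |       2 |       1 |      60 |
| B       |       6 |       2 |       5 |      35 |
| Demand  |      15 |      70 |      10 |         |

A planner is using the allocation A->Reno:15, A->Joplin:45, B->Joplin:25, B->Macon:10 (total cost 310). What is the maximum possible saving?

Current plan cost = 15·8 + 45·2 + 25·2 + 10·5 = 310.
Optimal plan:
  A->Joplin: 50 × 2 = 100
  A->Macon: 10 × 1 = 10
  B->Reno: 15 × 6 = 90
  B->Joplin: 20 × 2 = 40
Optimal cost = 240.
Saving = 310 − 240 = 70.

70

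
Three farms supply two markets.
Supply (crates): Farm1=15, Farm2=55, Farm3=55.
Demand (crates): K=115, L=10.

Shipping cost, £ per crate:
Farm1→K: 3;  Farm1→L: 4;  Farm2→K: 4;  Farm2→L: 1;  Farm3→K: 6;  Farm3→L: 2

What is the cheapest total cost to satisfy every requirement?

Optimal allocation:
  Farm1–K: 15 × £3 = £45
  Farm2–K: 55 × £4 = £220
  Farm3–K: 45 × £6 = £270
  Farm3–L: 10 × £2 = £20
Total = 45 + 220 + 270 + 20 = £555.

555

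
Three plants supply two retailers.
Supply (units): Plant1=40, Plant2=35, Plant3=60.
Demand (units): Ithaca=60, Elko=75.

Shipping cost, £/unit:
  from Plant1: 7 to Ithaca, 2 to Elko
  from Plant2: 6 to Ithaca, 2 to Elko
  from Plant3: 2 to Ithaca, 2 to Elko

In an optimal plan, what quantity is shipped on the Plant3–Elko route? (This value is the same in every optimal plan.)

0

The minimum-cost plan:
  Plant1 to Elko: 40 × £2 = £80
  Plant2 to Elko: 35 × £2 = £70
  Plant3 to Ithaca: 60 × £2 = £120
Total cost = £270.
The route Plant3→Elko is not used.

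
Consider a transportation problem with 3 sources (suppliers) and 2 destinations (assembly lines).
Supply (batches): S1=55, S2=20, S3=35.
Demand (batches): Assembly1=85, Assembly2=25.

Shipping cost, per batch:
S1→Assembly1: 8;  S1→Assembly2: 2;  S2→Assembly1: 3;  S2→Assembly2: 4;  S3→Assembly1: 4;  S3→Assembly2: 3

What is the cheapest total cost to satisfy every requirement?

A cheapest plan:
  S1 to Assembly1: 30 batches
  S1 to Assembly2: 25 batches
  S2 to Assembly1: 20 batches
  S3 to Assembly1: 35 batches
Total cost = 490.
(Supply check: S1 ships 55; S2 ships 20; S3 ships 35.)

490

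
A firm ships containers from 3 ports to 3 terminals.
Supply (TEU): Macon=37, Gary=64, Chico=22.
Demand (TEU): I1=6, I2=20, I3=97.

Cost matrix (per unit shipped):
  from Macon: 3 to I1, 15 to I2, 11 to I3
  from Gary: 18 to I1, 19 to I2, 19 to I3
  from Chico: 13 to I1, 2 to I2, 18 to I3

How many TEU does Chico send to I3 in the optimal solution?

2

Solving gives:
  Macon→I1: 6 × 3 = 18
  Macon→I3: 31 × 11 = 341
  Gary→I3: 64 × 19 = 1216
  Chico→I2: 20 × 2 = 40
  Chico→I3: 2 × 18 = 36
Total cost = 1651.
So Chico→I3 carries 2 TEU.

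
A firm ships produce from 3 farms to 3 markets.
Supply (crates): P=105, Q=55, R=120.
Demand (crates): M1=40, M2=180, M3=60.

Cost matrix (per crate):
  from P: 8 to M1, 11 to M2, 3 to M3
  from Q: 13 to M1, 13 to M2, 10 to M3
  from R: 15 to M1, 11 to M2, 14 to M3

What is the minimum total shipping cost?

One minimum-cost allocation:
  P to M1: 40 × 8 = 320
  P to M2: 5 × 11 = 55
  P to M3: 60 × 3 = 180
  Q to M2: 55 × 13 = 715
  R to M2: 120 × 11 = 1320
Total = 320 + 55 + 180 + 715 + 1320 = 2590.
(Supply check: P ships 105; Q ships 55; R ships 120.)

2590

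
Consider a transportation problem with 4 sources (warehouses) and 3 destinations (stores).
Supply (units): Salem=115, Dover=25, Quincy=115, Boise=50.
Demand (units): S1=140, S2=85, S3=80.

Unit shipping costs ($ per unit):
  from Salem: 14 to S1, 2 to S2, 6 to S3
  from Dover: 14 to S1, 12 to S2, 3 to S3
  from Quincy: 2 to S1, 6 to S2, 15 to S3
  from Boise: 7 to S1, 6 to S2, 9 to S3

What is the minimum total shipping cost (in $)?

An optimal shipping plan:
  Salem→S2: 85 × $2 = $170
  Salem→S3: 30 × $6 = $180
  Dover→S3: 25 × $3 = $75
  Quincy→S1: 115 × $2 = $230
  Boise→S1: 25 × $7 = $175
  Boise→S3: 25 × $9 = $225
Total = 170 + 180 + 75 + 230 + 175 + 225 = $1055.
(Supply check: Salem ships 115; Dover ships 25; Quincy ships 115; Boise ships 50.)

1055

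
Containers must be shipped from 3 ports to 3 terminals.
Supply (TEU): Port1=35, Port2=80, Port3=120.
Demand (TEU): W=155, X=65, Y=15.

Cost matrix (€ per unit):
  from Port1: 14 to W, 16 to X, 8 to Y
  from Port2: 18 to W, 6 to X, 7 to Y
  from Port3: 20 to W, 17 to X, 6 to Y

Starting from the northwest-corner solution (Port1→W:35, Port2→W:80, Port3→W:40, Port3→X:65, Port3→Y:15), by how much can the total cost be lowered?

585

Current plan cost = 35·14 + 80·18 + 40·20 + 65·17 + 15·6 = €3925.
Optimal plan:
  Port1->W: 35 TEU
  Port2->W: 15 TEU
  Port2->X: 65 TEU
  Port3->W: 105 TEU
  Port3->Y: 15 TEU
Optimal cost = €3340.
Saving = 3925 − 3340 = €585.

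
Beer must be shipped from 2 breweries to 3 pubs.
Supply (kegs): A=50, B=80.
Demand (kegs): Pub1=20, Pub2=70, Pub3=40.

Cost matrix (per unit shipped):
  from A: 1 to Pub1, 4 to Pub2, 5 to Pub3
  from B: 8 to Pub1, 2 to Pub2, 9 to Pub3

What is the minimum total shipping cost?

A cheapest plan:
  A–Pub1: 20 × 1 = 20
  A–Pub3: 30 × 5 = 150
  B–Pub2: 70 × 2 = 140
  B–Pub3: 10 × 9 = 90
Total = 20 + 150 + 140 + 90 = 400.

400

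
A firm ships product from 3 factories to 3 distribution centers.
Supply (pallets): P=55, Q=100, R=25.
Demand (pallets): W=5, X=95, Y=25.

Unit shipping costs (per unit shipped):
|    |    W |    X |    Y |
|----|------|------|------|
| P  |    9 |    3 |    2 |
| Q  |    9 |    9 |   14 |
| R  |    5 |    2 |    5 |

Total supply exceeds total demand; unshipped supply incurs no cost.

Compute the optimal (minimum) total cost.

A cheapest plan:
  P to X: 30 pallets
  P to Y: 25 pallets
  Q to W: 5 pallets
  Q to X: 40 pallets
  R to X: 25 pallets
Total cost = 595.

595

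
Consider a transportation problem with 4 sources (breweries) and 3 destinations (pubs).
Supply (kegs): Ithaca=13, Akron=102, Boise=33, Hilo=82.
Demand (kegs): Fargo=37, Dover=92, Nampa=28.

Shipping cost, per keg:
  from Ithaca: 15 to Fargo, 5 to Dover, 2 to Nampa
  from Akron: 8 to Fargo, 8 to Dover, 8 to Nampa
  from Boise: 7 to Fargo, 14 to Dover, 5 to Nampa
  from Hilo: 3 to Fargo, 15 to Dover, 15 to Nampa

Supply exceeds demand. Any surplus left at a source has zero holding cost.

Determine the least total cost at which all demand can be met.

An optimal shipping plan:
  Ithaca→Dover: 13 × 5 = 65
  Akron→Dover: 79 × 8 = 632
  Boise→Nampa: 28 × 5 = 140
  Hilo→Fargo: 37 × 3 = 111
Total = 65 + 632 + 140 + 111 = 948.
(Supply check: Ithaca ships 13; Akron ships 79; Boise ships 28; Hilo ships 37.)

948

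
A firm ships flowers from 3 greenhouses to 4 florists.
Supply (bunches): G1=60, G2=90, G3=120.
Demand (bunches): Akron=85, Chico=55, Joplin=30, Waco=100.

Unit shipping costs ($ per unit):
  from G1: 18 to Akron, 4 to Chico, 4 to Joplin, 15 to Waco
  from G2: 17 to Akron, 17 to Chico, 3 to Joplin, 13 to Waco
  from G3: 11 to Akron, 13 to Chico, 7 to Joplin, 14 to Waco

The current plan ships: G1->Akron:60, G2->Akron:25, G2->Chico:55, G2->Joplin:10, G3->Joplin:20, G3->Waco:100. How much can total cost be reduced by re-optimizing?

1425

Current plan cost = 60·18 + 25·17 + 55·17 + 10·3 + 20·7 + 100·14 = $4010.
Optimal plan:
  G1->Chico: 55 × $4 = $220
  G1->Joplin: 5 × $4 = $20
  G2->Joplin: 25 × $3 = $75
  G2->Waco: 65 × $13 = $845
  G3->Akron: 85 × $11 = $935
  G3->Waco: 35 × $14 = $490
Optimal cost = $2585.
Saving = 4010 − 2585 = $1425.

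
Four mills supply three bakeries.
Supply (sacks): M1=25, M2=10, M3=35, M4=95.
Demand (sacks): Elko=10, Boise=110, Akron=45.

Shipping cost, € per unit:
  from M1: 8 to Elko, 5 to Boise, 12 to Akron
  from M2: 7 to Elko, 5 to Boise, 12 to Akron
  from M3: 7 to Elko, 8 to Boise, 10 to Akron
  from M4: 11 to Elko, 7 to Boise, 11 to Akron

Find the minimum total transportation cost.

Optimal allocation:
  M1–Boise: 25 × €5 = €125
  M2–Boise: 10 × €5 = €50
  M3–Elko: 10 × €7 = €70
  M3–Akron: 25 × €10 = €250
  M4–Boise: 75 × €7 = €525
  M4–Akron: 20 × €11 = €220
Total = 125 + 50 + 70 + 250 + 525 + 220 = €1240.

1240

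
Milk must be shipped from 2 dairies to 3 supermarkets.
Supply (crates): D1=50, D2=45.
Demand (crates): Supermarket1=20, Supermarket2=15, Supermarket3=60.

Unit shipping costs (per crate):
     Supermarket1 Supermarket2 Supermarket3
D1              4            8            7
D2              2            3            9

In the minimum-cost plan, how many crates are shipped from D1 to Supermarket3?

The minimum-cost plan:
  D1->Supermarket3: 50 × 7 = 350
  D2->Supermarket1: 20 × 2 = 40
  D2->Supermarket2: 15 × 3 = 45
  D2->Supermarket3: 10 × 9 = 90
Total cost = 525.
So D1→Supermarket3 carries 50 crates.

50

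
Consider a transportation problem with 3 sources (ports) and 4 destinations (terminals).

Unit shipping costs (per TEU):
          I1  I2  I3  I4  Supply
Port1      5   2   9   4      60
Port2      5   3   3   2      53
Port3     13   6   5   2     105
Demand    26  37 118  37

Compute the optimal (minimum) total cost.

768

An optimal shipping plan:
  Port1 to I1: 23 × 5 = 115
  Port1 to I2: 37 × 2 = 74
  Port2 to I1: 3 × 5 = 15
  Port2 to I3: 50 × 3 = 150
  Port3 to I3: 68 × 5 = 340
  Port3 to I4: 37 × 2 = 74
Total = 115 + 74 + 15 + 150 + 340 + 74 = 768.
(Supply check: Port1 ships 60; Port2 ships 53; Port3 ships 105.)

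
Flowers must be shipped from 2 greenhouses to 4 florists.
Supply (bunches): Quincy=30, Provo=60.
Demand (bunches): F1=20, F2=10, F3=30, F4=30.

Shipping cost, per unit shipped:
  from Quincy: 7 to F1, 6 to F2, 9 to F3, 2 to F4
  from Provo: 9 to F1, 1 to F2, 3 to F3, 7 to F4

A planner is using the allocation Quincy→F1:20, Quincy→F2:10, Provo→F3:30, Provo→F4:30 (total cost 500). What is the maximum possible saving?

160

Current plan cost = 20·7 + 10·6 + 30·3 + 30·7 = 500.
Optimal plan:
  Quincy to F4: 30 × 2 = 60
  Provo to F1: 20 × 9 = 180
  Provo to F2: 10 × 1 = 10
  Provo to F3: 30 × 3 = 90
Optimal cost = 340.
Saving = 500 − 340 = 160.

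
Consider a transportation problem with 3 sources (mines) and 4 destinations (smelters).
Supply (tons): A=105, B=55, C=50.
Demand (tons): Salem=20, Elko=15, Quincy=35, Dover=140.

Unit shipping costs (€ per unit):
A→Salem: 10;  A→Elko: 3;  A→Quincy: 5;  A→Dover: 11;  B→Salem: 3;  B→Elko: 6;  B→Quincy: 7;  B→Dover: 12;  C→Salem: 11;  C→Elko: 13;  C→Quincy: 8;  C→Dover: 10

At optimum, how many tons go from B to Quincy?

0

Solving gives:
  A->Elko: 15 × €3 = €45
  A->Quincy: 35 × €5 = €175
  A->Dover: 55 × €11 = €605
  B->Salem: 20 × €3 = €60
  B->Dover: 35 × €12 = €420
  C->Dover: 50 × €10 = €500
Total cost = €1805.
The route B→Quincy is not used.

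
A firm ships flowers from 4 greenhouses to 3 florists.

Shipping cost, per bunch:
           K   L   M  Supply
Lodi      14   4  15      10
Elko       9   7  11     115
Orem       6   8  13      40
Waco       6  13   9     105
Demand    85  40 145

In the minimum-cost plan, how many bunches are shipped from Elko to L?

Optimal shipments:
  Lodi→L: 10 bunches
  Elko→L: 30 bunches
  Elko→M: 85 bunches
  Orem→K: 40 bunches
  Waco→K: 45 bunches
  Waco→M: 60 bunches
Total cost = 2235.
So Elko→L carries 30 bunches.

30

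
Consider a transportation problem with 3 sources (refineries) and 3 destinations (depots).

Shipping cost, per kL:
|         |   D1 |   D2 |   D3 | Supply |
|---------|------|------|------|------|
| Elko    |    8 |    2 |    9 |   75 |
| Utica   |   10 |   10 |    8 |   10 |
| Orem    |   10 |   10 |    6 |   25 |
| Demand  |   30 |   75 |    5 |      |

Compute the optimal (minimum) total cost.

480

Optimal allocation:
  Elko to D2: 75 × 2 = 150
  Utica to D1: 10 × 10 = 100
  Orem to D1: 20 × 10 = 200
  Orem to D3: 5 × 6 = 30
Total = 150 + 100 + 200 + 30 = 480.
(Supply check: Elko ships 75; Utica ships 10; Orem ships 25.)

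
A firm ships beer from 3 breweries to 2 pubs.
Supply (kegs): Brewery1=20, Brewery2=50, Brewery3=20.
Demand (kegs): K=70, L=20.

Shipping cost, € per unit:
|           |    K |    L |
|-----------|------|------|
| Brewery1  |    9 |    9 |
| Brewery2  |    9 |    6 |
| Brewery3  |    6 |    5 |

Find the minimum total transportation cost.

One minimum-cost allocation:
  Brewery1→K: 20 kegs
  Brewery2→K: 30 kegs
  Brewery2→L: 20 kegs
  Brewery3→K: 20 kegs
Total cost = €690.

690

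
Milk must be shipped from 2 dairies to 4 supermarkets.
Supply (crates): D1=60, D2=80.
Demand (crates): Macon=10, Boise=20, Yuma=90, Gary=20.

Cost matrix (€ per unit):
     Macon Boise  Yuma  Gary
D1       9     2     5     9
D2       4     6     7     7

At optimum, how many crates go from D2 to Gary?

Optimal shipments:
  D1->Boise: 20 crates
  D1->Yuma: 40 crates
  D2->Macon: 10 crates
  D2->Yuma: 50 crates
  D2->Gary: 20 crates
Total cost = €770.
So D2→Gary carries 20 crates.

20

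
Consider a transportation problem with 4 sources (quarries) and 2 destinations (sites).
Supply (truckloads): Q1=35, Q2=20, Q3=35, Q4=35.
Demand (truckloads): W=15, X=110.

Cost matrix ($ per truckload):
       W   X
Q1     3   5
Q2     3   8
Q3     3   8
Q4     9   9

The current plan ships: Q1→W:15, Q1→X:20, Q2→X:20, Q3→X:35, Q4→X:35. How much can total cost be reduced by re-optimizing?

Current plan cost = 15·3 + 20·5 + 20·8 + 35·8 + 35·9 = $900.
Optimal plan:
  Q1->X: 35 × $5 = $175
  Q2->X: 20 × $8 = $160
  Q3->W: 15 × $3 = $45
  Q3->X: 20 × $8 = $160
  Q4->X: 35 × $9 = $315
Optimal cost = $855.
Saving = 900 − 855 = $45.

45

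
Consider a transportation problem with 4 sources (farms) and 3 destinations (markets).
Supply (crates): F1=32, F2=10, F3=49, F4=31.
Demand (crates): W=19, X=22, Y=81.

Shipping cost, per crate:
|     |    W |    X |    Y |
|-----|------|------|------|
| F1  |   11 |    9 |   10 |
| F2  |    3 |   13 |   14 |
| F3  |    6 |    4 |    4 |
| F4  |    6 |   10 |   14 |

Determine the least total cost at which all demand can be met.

820

A cheapest plan:
  F1 to Y: 32 × 10 = 320
  F2 to W: 10 × 3 = 30
  F3 to Y: 49 × 4 = 196
  F4 to W: 9 × 6 = 54
  F4 to X: 22 × 10 = 220
Total = 320 + 30 + 196 + 54 + 220 = 820.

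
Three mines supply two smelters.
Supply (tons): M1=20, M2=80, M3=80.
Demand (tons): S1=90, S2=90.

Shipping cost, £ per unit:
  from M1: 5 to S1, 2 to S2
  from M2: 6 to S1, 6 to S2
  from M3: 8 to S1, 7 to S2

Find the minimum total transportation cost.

Optimal allocation:
  M1–S2: 20 tons
  M2–S1: 80 tons
  M3–S1: 10 tons
  M3–S2: 70 tons
Total cost = £1090.

1090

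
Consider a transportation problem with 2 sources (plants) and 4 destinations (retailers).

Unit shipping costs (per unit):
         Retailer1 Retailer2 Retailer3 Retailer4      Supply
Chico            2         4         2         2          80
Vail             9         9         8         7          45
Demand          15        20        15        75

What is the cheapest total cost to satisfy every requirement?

515

An optimal shipping plan:
  Chico->Retailer1: 15 units
  Chico->Retailer2: 20 units
  Chico->Retailer3: 15 units
  Chico->Retailer4: 30 units
  Vail->Retailer4: 45 units
Total cost = 515.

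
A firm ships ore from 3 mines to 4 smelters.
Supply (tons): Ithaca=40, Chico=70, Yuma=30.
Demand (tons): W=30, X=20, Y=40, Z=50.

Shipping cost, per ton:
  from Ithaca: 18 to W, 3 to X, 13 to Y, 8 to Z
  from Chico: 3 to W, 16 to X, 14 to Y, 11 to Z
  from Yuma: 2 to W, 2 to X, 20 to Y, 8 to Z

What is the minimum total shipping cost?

Optimal allocation:
  Ithaca to Z: 40 × 8 = 320
  Chico to W: 30 × 3 = 90
  Chico to Y: 40 × 14 = 560
  Yuma to X: 20 × 2 = 40
  Yuma to Z: 10 × 8 = 80
Total = 320 + 90 + 560 + 40 + 80 = 1090.
(Supply check: Ithaca ships 40; Chico ships 70; Yuma ships 30.)

1090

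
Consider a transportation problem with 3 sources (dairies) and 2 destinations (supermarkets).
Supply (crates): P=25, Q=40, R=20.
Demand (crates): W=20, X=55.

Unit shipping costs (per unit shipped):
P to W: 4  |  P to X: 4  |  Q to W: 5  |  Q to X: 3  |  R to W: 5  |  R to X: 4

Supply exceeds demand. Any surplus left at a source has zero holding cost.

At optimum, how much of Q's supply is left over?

0

Minimum-cost shipments:
  P->W: 20 × 4 = 80
  P->X: 5 × 4 = 20
  Q->X: 40 × 3 = 120
  R->X: 10 × 4 = 40
Total cost = 260.
Q ships 40 of its 40, leaving 0.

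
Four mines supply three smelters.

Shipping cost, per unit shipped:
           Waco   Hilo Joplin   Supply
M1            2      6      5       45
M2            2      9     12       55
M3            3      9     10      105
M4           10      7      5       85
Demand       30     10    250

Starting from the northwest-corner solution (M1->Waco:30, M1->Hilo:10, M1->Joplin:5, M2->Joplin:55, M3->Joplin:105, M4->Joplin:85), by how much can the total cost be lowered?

Current plan cost = 30·2 + 10·6 + 5·5 + 55·12 + 105·10 + 85·5 = 2280.
Optimal plan:
  M1 to Joplin: 45 × 5 = 225
  M2 to Waco: 30 × 2 = 60
  M2 to Hilo: 10 × 9 = 90
  M2 to Joplin: 15 × 12 = 180
  M3 to Joplin: 105 × 10 = 1050
  M4 to Joplin: 85 × 5 = 425
Optimal cost = 2030.
Saving = 2280 − 2030 = 250.

250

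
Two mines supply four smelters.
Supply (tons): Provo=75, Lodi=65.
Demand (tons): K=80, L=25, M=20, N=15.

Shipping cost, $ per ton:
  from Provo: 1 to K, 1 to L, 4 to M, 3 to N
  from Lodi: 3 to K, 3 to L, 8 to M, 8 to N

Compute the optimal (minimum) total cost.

360

One minimum-cost allocation:
  Provo→K: 15 × $1 = $15
  Provo→L: 25 × $1 = $25
  Provo→M: 20 × $4 = $80
  Provo→N: 15 × $3 = $45
  Lodi→K: 65 × $3 = $195
Total = 15 + 25 + 80 + 45 + 195 = $360.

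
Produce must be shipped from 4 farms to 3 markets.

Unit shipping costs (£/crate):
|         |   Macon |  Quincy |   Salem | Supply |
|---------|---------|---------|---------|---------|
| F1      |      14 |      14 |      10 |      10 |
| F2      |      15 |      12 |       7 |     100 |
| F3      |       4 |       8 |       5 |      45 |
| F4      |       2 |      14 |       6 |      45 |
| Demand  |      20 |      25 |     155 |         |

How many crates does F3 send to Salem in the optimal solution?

20

Solving gives:
  F1–Salem: 10 crates
  F2–Salem: 100 crates
  F3–Quincy: 25 crates
  F3–Salem: 20 crates
  F4–Macon: 20 crates
  F4–Salem: 25 crates
Total cost = £1290.
So F3→Salem carries 20 crates.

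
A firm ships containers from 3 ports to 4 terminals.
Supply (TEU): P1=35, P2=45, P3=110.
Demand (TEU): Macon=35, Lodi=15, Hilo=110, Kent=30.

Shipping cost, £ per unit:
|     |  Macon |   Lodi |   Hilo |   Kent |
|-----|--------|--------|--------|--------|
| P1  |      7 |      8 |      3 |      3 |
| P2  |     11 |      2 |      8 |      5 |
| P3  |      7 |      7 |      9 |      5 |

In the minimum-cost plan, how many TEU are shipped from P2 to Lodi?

Solving gives:
  P1–Hilo: 35 × £3 = £105
  P2–Lodi: 15 × £2 = £30
  P2–Hilo: 30 × £8 = £240
  P3–Macon: 35 × £7 = £245
  P3–Hilo: 45 × £9 = £405
  P3–Kent: 30 × £5 = £150
Total cost = £1175.
So P2→Lodi carries 15 TEU.

15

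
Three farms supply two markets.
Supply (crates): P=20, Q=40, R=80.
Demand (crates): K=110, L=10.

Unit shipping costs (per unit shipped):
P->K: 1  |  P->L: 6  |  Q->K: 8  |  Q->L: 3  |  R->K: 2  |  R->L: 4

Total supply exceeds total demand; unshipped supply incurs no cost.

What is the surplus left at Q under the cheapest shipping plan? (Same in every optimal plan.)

Minimum-cost shipments:
  P to K: 20 crates
  Q to K: 10 crates
  Q to L: 10 crates
  R to K: 80 crates
Total cost = 290.
Q ships 20 of its 40, leaving 20.

20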